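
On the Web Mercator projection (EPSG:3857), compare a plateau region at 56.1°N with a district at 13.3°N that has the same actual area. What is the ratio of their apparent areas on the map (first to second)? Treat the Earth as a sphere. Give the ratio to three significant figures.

Mercator is conformal with k = sec φ, so areal scale = k² = sec²φ.
At 56.1°: sec²(56.1°) = 1/0.5577² = 3.215.
At 13.3°: sec²(13.3°) = 1/0.9732² = 1.056.
Ratio = 3.215/1.056 = cos²(13.3°)/cos²(56.1°) ≈ 3.04.

3.04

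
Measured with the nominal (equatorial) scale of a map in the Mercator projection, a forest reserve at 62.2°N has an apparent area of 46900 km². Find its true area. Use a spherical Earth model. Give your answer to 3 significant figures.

The Mercator projection is conformal; its linear scale factor is the same in every direction and equals sec φ = 1/cos φ.
Areal scale = k² = sec²φ = 1/cos²(62.2°) = 1/0.4664² = 4.597.
True area = apparent / (areal scale) = 46900 / 4.597 ≈ 10200 km².

10200 km²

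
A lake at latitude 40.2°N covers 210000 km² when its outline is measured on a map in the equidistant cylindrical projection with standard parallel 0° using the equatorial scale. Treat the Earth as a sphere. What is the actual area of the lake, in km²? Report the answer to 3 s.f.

Plate carrée maps x = Rλ, y = Rφ. The meridian scale is h = 1 and the parallel scale is k = 1/cos φ = sec φ.
Areal scale = h·k = 1 × sec φ; at 40.2°, h = 1.000, k = 1.309, so h·k = 1.309.
True area = apparent / (areal scale) = 210000 / 1.309 ≈ 160000 km².

160000 km²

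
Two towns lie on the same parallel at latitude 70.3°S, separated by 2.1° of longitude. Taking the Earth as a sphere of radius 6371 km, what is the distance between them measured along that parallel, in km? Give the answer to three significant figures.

Arc length along a parallel = R cos φ · Δλ (with Δλ in radians).
= 6371 × cos 70.3° × (2.1° × π/180) = 6371 × 0.3371 × 0.03665 ≈ 78.7 km.

78.7 km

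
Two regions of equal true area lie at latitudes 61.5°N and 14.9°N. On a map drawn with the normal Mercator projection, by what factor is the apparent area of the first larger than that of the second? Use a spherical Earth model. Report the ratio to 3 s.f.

4.10

Mercator areal scale is sec²φ.
At 61.5°: sec²(61.5°) = 1/0.4772² = 4.392.
At 14.9°: sec²(14.9°) = 1/0.9664² = 1.071.
Ratio = 4.392/1.071 = cos²(14.9°)/cos²(61.5°) ≈ 4.10.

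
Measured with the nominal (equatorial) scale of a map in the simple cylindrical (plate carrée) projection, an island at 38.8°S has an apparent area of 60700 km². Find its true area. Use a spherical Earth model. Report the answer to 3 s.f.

47300 km²

Plate carrée maps x = Rλ, y = Rφ. The meridian scale is h = 1 and the parallel scale is k = 1/cos φ = sec φ.
Areal scale = h·k = 1 × sec φ; at 38.8°, h = 1.000, k = 1.283, so h·k = 1.283.
True area = apparent / (areal scale) = 60700 / 1.283 ≈ 47300 km².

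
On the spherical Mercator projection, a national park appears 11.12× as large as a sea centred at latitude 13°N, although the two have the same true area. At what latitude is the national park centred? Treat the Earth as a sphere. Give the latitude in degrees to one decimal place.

73.0°

For equal true areas on Mercator, apparent areas scale as sec²φ, so the ratio is cos²φ₂ / cos²φ₁.
cos²φ₂ / cos²φ₁ = 11.12  ⇒  cos φ₁ = cos 13° / √11.12 = 0.9744/3.335 = 0.2922.
φ₁ = arccos(0.2922) ≈ 73.0°.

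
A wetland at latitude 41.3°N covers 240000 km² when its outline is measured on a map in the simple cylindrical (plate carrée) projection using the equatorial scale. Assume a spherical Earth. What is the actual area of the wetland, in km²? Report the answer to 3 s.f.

180000 km²

Plate carrée maps x = Rλ, y = Rφ. The meridian scale is h = 1 and the parallel scale is k = 1/cos φ = sec φ.
Areal scale = h·k = 1 × sec φ; at 41.3°, h = 1.000, k = 1.331, so h·k = 1.331.
True area = apparent / (areal scale) = 240000 / 1.331 ≈ 180000 km².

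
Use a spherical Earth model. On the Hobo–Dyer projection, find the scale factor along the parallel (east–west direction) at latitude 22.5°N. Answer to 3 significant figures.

Hobo–Dyer is a cylindrical equal-area projection with standard parallels at ±37.5°. For cylindrical equal-area with standard parallel φ₀, h = cos φ / cos φ₀ and k = cos φ₀ / cos φ, so h·k = 1.
k = cos 37.5° / cos 22.5° = 0.7934/0.9239 = 0.8587.

0.859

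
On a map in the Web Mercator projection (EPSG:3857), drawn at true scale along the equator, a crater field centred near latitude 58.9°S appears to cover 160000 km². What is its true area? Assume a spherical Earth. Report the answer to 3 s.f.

42700 km²

Mercator is conformal, so the point scale is isotropic: h = k = sec φ = 1/cos φ.
Areal scale = k² = sec²φ = 1/cos²(58.9°) = 1/0.5165² = 3.748.
True area = apparent / (areal scale) = 160000 / 3.748 ≈ 42700 km².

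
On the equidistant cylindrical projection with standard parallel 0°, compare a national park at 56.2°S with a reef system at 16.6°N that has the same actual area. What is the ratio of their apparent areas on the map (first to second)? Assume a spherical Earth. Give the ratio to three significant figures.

In the plate carrée (x = Rλ, y = Rφ), meridians are true-scale (h = 1) and parallels are stretched by k = sec φ.
Areal scale at 56.2°: h·k = 1.000 × 1.798 = 1.798.
Areal scale at 16.6°: h·k = 1.000 × 1.043 = 1.043.
Ratio = 1.798/1.043 ≈ 1.72.

1.72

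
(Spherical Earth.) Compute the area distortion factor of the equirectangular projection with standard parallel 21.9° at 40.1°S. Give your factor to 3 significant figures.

The equidistant cylindrical projection with φ₀ = 21.9° has h = 1 (meridians true) and k = cos φ₀ / cos φ along parallels.
Areal scale = h·k = 1 × cos φ₀ / cos φ; at 40.1°, h = 1.000, k = 1.213, so h·k = 1.213.

1.21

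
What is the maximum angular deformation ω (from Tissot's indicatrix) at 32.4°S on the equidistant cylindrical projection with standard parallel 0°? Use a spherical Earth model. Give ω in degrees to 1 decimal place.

Plate carrée maps x = Rλ, y = Rφ. The meridian scale is h = 1 and the parallel scale is k = 1/cos φ = sec φ.
At 32.4°: h = 1.000, k = 1.184; principal scales a = 1.184, b = 1.000.
sin(ω/2) = (a − b)/(a + b) = 0.1844/2.184 = 0.08441, so ω = 2 arcsin(0.08441) ≈ 9.7°.

9.7°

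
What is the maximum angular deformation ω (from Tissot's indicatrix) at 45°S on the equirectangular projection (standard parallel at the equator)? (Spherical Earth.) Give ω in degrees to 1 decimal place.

19.8°

Plate carrée maps x = Rλ, y = Rφ. The meridian scale is h = 1 and the parallel scale is k = 1/cos φ = sec φ.
At 45°: h = 1.000, k = 1.414; principal scales a = 1.414, b = 1.000.
sin(ω/2) = (a − b)/(a + b) = 0.4142/2.414 = 0.1716, so ω = 2 arcsin(0.1716) ≈ 19.8°.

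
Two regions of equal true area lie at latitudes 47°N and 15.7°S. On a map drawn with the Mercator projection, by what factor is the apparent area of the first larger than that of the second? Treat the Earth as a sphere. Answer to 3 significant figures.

On Mercator, area is exaggerated by sec²φ = 1/cos²φ.
At 47°: sec²(47°) = 1/0.6820² = 2.150.
At 15.7°: sec²(15.7°) = 1/0.9627² = 1.079.
Ratio = 2.150/1.079 = cos²(15.7°)/cos²(47°) ≈ 1.99.

1.99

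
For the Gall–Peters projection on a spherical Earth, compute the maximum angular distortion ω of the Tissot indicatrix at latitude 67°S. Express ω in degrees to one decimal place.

64.3°

Gall–Peters is a cylindrical equal-area projection with standard parallels at ±45°. Cylindrical equal-area (φ₀ = 45°): h = cos φ / cos 45° along meridians, k = cos 45° / cos φ along parallels; h·k = 1.
At 67°: h = 0.5526, k = 1.810; principal scales a = 1.810, b = 0.5526.
sin(ω/2) = (a − b)/(a + b) = 1.257/2.362 = 0.5322, so ω = 2 arcsin(0.5322) ≈ 64.3°.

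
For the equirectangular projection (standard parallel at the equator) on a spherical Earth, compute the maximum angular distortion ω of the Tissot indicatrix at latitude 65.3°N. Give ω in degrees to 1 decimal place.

48.5°

For the equirectangular projection with φ₀ = 0 (plate carrée), h = 1 along meridians and k = sec φ along parallels.
At 65.3°: h = 1.000, k = 2.393; principal scales a = 2.393, b = 1.000.
sin(ω/2) = (a − b)/(a + b) = 1.393/3.393 = 0.4106, so ω = 2 arcsin(0.4106) ≈ 48.5°.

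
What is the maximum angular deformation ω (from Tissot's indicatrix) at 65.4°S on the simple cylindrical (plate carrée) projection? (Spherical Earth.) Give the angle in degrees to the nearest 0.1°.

48.7°

Plate carrée maps x = Rλ, y = Rφ. The meridian scale is h = 1 and the parallel scale is k = 1/cos φ = sec φ.
At 65.4°: h = 1.000, k = 2.402; principal scales a = 2.402, b = 1.000.
sin(ω/2) = (a − b)/(a + b) = 1.402/3.402 = 0.4121, so ω = 2 arcsin(0.4121) ≈ 48.7°.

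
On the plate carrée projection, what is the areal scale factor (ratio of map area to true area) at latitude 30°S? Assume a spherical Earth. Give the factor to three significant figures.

Plate carrée maps x = Rλ, y = Rφ. The meridian scale is h = 1 and the parallel scale is k = 1/cos φ = sec φ.
Areal scale = h·k = 1 × sec φ; at 30°, h = 1.000, k = 1.155, so h·k = 1.155.

1.15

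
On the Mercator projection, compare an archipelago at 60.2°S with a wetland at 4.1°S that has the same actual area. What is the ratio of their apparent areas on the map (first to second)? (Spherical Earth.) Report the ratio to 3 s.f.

On Mercator, area is exaggerated by sec²φ = 1/cos²φ.
At 60.2°: sec²(60.2°) = 1/0.4970² = 4.049.
At 4.1°: sec²(4.1°) = 1/0.9974² = 1.005.
Ratio = 4.049/1.005 = cos²(4.1°)/cos²(60.2°) ≈ 4.03.

4.03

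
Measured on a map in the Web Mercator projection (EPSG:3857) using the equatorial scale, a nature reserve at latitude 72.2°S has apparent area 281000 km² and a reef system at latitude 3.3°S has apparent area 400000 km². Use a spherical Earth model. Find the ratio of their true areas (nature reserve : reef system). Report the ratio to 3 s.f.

0.0659

On Mercator the areal scale is sec²φ, so true area = apparent × cos²φ.
True area of nature reserve: 281000 × cos²(72.2°) = 281000 × 0.09345 = 26260 km².
True area of reef system: 400000 × cos²(3.3°) = 400000 × 0.9967 = 398700 km².
Ratio = 26260 / 398700 ≈ 0.0659.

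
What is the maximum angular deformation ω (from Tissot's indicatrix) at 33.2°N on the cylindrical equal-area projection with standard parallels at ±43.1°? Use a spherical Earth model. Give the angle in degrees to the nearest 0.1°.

15.6°

Cylindrical equal-area (φ₀ = 43.1°): h = cos φ / cos 43.1° along meridians, k = cos 43.1° / cos φ along parallels; h·k = 1.
At 33.2°: h = 1.146, k = 0.8726; principal scales a = 1.146, b = 0.8726.
sin(ω/2) = (a − b)/(a + b) = 0.2734/2.019 = 0.1354, so ω = 2 arcsin(0.1354) ≈ 15.6°.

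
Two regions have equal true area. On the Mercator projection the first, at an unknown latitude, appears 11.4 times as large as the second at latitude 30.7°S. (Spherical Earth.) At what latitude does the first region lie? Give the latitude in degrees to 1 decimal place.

75.2°

On Mercator, (apparent₁)/(apparent₂) = sec²φ₁ / sec²φ₂ when true areas are equal.
cos²φ₂ / cos²φ₁ = 11.4  ⇒  cos φ₁ = cos 30.7° / √11.4 = 0.8599/3.376 = 0.2547.
φ₁ = arccos(0.2547) ≈ 75.2°.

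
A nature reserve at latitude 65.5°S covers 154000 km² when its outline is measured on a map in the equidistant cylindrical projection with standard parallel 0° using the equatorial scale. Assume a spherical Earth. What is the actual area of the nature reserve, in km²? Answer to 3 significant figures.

63900 km²

Plate carrée maps x = Rλ, y = Rφ. The meridian scale is h = 1 and the parallel scale is k = 1/cos φ = sec φ.
Areal scale = h·k = 1 × sec φ; at 65.5°, h = 1.000, k = 2.411, so h·k = 2.411.
True area = apparent / (areal scale) = 154000 / 2.411 ≈ 63900 km².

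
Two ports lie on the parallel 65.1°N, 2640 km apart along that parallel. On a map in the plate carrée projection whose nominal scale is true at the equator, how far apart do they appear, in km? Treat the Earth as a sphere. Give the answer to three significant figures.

6270 km

For the equirectangular projection with φ₀ = 0 (plate carrée), h = 1 along meridians and k = sec φ along parallels.
Along the parallel, k = sec 65.1° = 1/0.4210 = 2.375.
Map distance = 2640 × 2.375 ≈ 6270 km.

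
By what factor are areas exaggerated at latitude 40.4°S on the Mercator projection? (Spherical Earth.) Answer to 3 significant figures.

1.72

The Mercator projection is conformal; its linear scale factor is the same in every direction and equals sec φ = 1/cos φ.
Areal scale = k² = sec²φ = 1/cos²(40.4°) = 1/0.7615² = 1.724.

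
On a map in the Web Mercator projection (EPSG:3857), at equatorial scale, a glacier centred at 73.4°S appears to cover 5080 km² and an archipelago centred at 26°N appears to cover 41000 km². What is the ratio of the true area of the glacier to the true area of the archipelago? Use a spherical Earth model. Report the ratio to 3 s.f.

On Mercator the areal scale is sec²φ, so true area = apparent × cos²φ.
True area of glacier: 5080 × cos²(73.4°) = 5080 × 0.08162 = 414.6 km².
True area of archipelago: 41000 × cos²(26°) = 41000 × 0.8078 = 33120 km².
Ratio = 414.6 / 33120 ≈ 0.0125.

0.0125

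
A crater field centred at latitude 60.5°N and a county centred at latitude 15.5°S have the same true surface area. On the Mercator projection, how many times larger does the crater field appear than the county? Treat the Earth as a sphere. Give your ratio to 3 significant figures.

3.83

Mercator is conformal with k = sec φ, so areal scale = k² = sec²φ.
At 60.5°: sec²(60.5°) = 1/0.4924² = 4.124.
At 15.5°: sec²(15.5°) = 1/0.9636² = 1.077.
Ratio = 4.124/1.077 = cos²(15.5°)/cos²(60.5°) ≈ 3.83.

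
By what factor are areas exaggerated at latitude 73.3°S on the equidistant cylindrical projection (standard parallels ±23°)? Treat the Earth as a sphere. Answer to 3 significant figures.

In the equirectangular projection with standard parallel φ₀ = 23° (x = Rλ cos φ₀, y = Rφ), meridians are true-scale (h = 1) and the parallel scale is k = cos φ₀ / cos φ.
Areal scale = h·k = 1 × cos φ₀ / cos φ; at 73.3°, h = 1.000, k = 3.203, so h·k = 3.203.

3.20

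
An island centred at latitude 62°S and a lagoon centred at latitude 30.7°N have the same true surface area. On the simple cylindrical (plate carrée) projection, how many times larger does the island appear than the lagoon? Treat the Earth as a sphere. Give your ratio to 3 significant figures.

In the plate carrée (x = Rλ, y = Rφ), meridians are true-scale (h = 1) and parallels are stretched by k = sec φ.
Areal scale at 62°: h·k = 1.000 × 2.130 = 2.130.
Areal scale at 30.7°: h·k = 1.000 × 1.163 = 1.163.
Ratio = 2.130/1.163 ≈ 1.83.

1.83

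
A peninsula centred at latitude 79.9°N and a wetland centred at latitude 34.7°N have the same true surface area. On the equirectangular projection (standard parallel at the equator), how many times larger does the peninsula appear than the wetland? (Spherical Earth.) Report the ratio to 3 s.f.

4.69

For the equirectangular projection with φ₀ = 0 (plate carrée), h = 1 along meridians and k = sec φ along parallels.
Areal scale at 79.9°: h·k = 1.000 × 5.702 = 5.702.
Areal scale at 34.7°: h·k = 1.000 × 1.216 = 1.216.
Ratio = 5.702/1.216 ≈ 4.69.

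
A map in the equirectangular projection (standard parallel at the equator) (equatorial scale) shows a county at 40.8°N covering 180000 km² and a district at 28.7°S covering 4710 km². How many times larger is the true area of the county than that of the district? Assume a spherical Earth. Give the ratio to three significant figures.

33.0

Plate carrée has h = 1 and k = sec φ, giving areal scale sec φ; true area = (apparent area) · cos φ.
True area of county: 180000 × cos(40.8°) = 180000 × 0.7570 = 136300 km².
True area of district: 4710 × cos(28.7°) = 4710 × 0.8771 = 4131 km².
Ratio = 136300 / 4131 ≈ 33.0.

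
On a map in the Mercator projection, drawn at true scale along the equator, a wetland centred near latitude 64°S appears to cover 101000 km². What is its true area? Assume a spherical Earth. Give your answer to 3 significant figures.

The Mercator projection is conformal; its linear scale factor is the same in every direction and equals sec φ = 1/cos φ.
Areal scale = k² = sec²φ = 1/cos²(64°) = 1/0.4384² = 5.204.
True area = apparent / (areal scale) = 101000 / 5.204 ≈ 19400 km².

19400 km²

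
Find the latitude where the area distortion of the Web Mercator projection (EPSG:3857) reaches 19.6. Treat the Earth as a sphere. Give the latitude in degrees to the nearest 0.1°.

Mercator areal scale is sec²φ.
sec²φ = 19.6  ⇒  cos²φ = 0.05102  ⇒  cos φ = 0.2259.
φ = arccos(0.2259) ≈ 76.9°.

76.9°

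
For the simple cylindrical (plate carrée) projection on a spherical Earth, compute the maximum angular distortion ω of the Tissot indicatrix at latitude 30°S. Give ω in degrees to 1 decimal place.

For the equirectangular projection with φ₀ = 0 (plate carrée), h = 1 along meridians and k = sec φ along parallels.
At 30°: h = 1.000, k = 1.155; principal scales a = 1.155, b = 1.000.
sin(ω/2) = (a − b)/(a + b) = 0.1547/2.155 = 0.07180, so ω = 2 arcsin(0.07180) ≈ 8.2°.

8.2°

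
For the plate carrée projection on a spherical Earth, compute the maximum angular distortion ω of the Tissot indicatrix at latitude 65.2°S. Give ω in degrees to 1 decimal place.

48.3°

In the plate carrée (x = Rλ, y = Rφ), meridians are true-scale (h = 1) and parallels are stretched by k = sec φ.
At 65.2°: h = 1.000, k = 2.384; principal scales a = 2.384, b = 1.000.
sin(ω/2) = (a − b)/(a + b) = 1.384/3.384 = 0.4090, so ω = 2 arcsin(0.4090) ≈ 48.3°.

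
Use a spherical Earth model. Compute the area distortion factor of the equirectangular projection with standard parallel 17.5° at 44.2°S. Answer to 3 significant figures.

1.33

The equidistant cylindrical projection with φ₀ = 17.5° has h = 1 (meridians true) and k = cos φ₀ / cos φ along parallels.
Areal scale = h·k = 1 × cos φ₀ / cos φ; at 44.2°, h = 1.000, k = 1.330, so h·k = 1.330.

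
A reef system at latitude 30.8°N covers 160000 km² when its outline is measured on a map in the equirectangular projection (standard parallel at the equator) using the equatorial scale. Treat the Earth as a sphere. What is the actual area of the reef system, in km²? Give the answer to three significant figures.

Plate carrée maps x = Rλ, y = Rφ. The meridian scale is h = 1 and the parallel scale is k = 1/cos φ = sec φ.
Areal scale = h·k = 1 × sec φ; at 30.8°, h = 1.000, k = 1.164, so h·k = 1.164.
True area = apparent / (areal scale) = 160000 / 1.164 ≈ 137000 km².

137000 km²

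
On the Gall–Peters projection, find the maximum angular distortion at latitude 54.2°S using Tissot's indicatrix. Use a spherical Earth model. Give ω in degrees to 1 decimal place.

Gall–Peters is a cylindrical equal-area projection with standard parallels at ±45°. A cylindrical equal-area projection with standard parallel φ₀ has meridian scale h = cos φ / cos φ₀ and parallel scale k = cos φ₀ / cos φ (so areas are preserved, h·k = 1).
At 54.2°: h = 0.8273, k = 1.209; principal scales a = 1.209, b = 0.8273.
sin(ω/2) = (a − b)/(a + b) = 0.3816/2.036 = 0.1874, so ω = 2 arcsin(0.1874) ≈ 21.6°.

21.6°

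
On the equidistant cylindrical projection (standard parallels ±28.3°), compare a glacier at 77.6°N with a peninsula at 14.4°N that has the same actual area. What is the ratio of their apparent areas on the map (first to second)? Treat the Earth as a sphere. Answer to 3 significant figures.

4.51

The equidistant cylindrical projection with φ₀ = 28.3° has h = 1 (meridians true) and k = cos φ₀ / cos φ along parallels.
Areal scale at 77.6°: h·k = 1.000 × 4.100 = 4.100.
Areal scale at 14.4°: h·k = 1.000 × 0.9090 = 0.9090.
Ratio = 4.100/0.9090 ≈ 4.51.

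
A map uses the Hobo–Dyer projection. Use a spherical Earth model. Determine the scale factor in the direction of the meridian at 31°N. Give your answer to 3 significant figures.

Hobo–Dyer is a cylindrical equal-area projection with standard parallels at ±37.5°. A cylindrical equal-area projection with standard parallel φ₀ has meridian scale h = cos φ / cos φ₀ and parallel scale k = cos φ₀ / cos φ (so areas are preserved, h·k = 1).
h = cos 31° / cos 37.5° = 0.8572/0.7934 = 1.080.

1.08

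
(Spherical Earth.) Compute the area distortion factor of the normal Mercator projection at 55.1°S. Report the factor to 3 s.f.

3.05

The Mercator projection is conformal; its linear scale factor is the same in every direction and equals sec φ = 1/cos φ.
Areal scale = k² = sec²φ = 1/cos²(55.1°) = 1/0.5721² = 3.055.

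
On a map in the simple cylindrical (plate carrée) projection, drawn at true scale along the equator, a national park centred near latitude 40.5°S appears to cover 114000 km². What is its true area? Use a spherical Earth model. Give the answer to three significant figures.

Plate carrée maps x = Rλ, y = Rφ. The meridian scale is h = 1 and the parallel scale is k = 1/cos φ = sec φ.
Areal scale = h·k = 1 × sec φ; at 40.5°, h = 1.000, k = 1.315, so h·k = 1.315.
True area = apparent / (areal scale) = 114000 / 1.315 ≈ 86700 km².

86700 km²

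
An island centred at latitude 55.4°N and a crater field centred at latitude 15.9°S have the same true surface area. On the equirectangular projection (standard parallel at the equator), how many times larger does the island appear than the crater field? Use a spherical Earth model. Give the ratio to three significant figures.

Plate carrée maps x = Rλ, y = Rφ. The meridian scale is h = 1 and the parallel scale is k = 1/cos φ = sec φ.
Areal scale at 55.4°: h·k = 1.000 × 1.761 = 1.761.
Areal scale at 15.9°: h·k = 1.000 × 1.040 = 1.040.
Ratio = 1.761/1.040 ≈ 1.69.

1.69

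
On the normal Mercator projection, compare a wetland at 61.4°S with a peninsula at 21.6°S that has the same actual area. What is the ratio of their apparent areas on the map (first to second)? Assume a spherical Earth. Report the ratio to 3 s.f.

Mercator areal scale is sec²φ.
At 61.4°: sec²(61.4°) = 1/0.4787² = 4.364.
At 21.6°: sec²(21.6°) = 1/0.9298² = 1.157.
Ratio = 4.364/1.157 = cos²(21.6°)/cos²(61.4°) ≈ 3.77.

3.77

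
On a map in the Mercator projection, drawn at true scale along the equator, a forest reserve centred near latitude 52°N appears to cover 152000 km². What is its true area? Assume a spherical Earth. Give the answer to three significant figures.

57600 km²

Mercator is conformal, so the point scale is isotropic: h = k = sec φ = 1/cos φ.
Areal scale = k² = sec²φ = 1/cos²(52°) = 1/0.6157² = 2.638.
True area = apparent / (areal scale) = 152000 / 2.638 ≈ 57600 km².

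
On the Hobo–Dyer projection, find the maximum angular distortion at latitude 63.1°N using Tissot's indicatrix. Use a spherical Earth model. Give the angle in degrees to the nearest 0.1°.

61.2°

Hobo–Dyer is a cylindrical equal-area projection with standard parallels at ±37.5°. Cylindrical equal-area (φ₀ = 37.5°): h = cos φ / cos 37.5° along meridians, k = cos 37.5° / cos φ along parallels; h·k = 1.
At 63.1°: h = 0.5703, k = 1.754; principal scales a = 1.754, b = 0.5703.
sin(ω/2) = (a − b)/(a + b) = 1.183/2.324 = 0.5092, so ω = 2 arcsin(0.5092) ≈ 61.2°.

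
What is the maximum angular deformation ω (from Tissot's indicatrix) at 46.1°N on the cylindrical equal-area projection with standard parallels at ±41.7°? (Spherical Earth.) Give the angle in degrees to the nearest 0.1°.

For cylindrical equal-area with standard parallel φ₀, h = cos φ / cos φ₀ and k = cos φ₀ / cos φ, so h·k = 1.
At 46.1°: h = 0.9287, k = 1.077; principal scales a = 1.077, b = 0.9287.
sin(ω/2) = (a − b)/(a + b) = 0.1481/2.005 = 0.07384, so ω = 2 arcsin(0.07384) ≈ 8.5°.

8.5°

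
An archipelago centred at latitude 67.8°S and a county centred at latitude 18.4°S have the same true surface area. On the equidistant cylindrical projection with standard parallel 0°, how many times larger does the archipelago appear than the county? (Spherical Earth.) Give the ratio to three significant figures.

2.51

For the equirectangular projection with φ₀ = 0 (plate carrée), h = 1 along meridians and k = sec φ along parallels.
Areal scale at 67.8°: h·k = 1.000 × 2.647 = 2.647.
Areal scale at 18.4°: h·k = 1.000 × 1.054 = 1.054.
Ratio = 2.647/1.054 ≈ 2.51.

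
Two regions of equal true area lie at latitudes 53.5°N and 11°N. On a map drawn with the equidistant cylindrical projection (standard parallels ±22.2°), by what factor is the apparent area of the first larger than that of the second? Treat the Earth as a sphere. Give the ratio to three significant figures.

With standard parallel φ₀ = 22.2°, the equirectangular projection gives x = Rλ cos φ₀, y = Rφ, so h = 1 and k = cos 22.2° / cos φ.
Areal scale at 53.5°: h·k = 1.000 × 1.557 = 1.557.
Areal scale at 11°: h·k = 1.000 × 0.9432 = 0.9432.
Ratio = 1.557/0.9432 ≈ 1.65.

1.65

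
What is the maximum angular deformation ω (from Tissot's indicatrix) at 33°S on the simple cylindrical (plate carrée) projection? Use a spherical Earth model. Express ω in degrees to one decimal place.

Plate carrée maps x = Rλ, y = Rφ. The meridian scale is h = 1 and the parallel scale is k = 1/cos φ = sec φ.
At 33°: h = 1.000, k = 1.192; principal scales a = 1.192, b = 1.000.
sin(ω/2) = (a − b)/(a + b) = 0.1924/2.192 = 0.08774, so ω = 2 arcsin(0.08774) ≈ 10.1°.

10.1°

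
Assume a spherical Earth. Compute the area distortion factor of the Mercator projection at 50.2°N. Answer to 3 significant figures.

2.44

The Mercator projection is conformal; its linear scale factor is the same in every direction and equals sec φ = 1/cos φ.
Areal scale = k² = sec²φ = 1/cos²(50.2°) = 1/0.6401² = 2.441.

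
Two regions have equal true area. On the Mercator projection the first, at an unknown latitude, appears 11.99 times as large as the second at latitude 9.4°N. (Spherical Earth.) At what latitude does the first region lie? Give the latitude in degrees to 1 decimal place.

73.4°

For equal true areas on Mercator, apparent areas scale as sec²φ, so the ratio is cos²φ₂ / cos²φ₁.
cos²φ₂ / cos²φ₁ = 11.99  ⇒  cos φ₁ = cos 9.4° / √11.99 = 0.9866/3.463 = 0.2849.
φ₁ = arccos(0.2849) ≈ 73.4°.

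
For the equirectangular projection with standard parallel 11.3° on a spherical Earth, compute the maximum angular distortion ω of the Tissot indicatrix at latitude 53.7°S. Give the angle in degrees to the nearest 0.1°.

28.6°

The equidistant cylindrical projection with φ₀ = 11.3° has h = 1 (meridians true) and k = cos φ₀ / cos φ along parallels.
At 53.7°: h = 1.000, k = 1.656; principal scales a = 1.656, b = 1.000.
sin(ω/2) = (a − b)/(a + b) = 0.6564/2.656 = 0.2471, so ω = 2 arcsin(0.2471) ≈ 28.6°.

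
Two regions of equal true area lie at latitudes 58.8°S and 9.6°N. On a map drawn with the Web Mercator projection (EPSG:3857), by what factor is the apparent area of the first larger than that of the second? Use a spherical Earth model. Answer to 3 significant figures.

3.62

Mercator is conformal with k = sec φ, so areal scale = k² = sec²φ.
At 58.8°: sec²(58.8°) = 1/0.5180² = 3.726.
At 9.6°: sec²(9.6°) = 1/0.9860² = 1.029.
Ratio = 3.726/1.029 = cos²(9.6°)/cos²(58.8°) ≈ 3.62.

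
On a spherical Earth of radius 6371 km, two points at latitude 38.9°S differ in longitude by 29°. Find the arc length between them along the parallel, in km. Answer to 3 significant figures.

Arc length along a parallel = R cos φ · Δλ (with Δλ in radians).
= 6371 × cos 38.9° × (29° × π/180) = 6371 × 0.7782 × 0.5061 ≈ 2510 km.

2510 km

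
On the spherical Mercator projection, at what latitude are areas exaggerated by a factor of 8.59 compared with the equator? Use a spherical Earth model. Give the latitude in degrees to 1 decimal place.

70.1°

Mercator areal scale is sec²φ.
sec²φ = 8.59  ⇒  cos²φ = 0.1164  ⇒  cos φ = 0.3412.
φ = arccos(0.3412) ≈ 70.1°.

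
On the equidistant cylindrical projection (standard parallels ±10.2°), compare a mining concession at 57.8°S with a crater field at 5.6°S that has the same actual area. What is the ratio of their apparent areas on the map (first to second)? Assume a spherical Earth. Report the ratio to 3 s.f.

1.87

In the equirectangular projection with standard parallel φ₀ = 10.2° (x = Rλ cos φ₀, y = Rφ), meridians are true-scale (h = 1) and the parallel scale is k = cos φ₀ / cos φ.
Areal scale at 57.8°: h·k = 1.000 × 1.847 = 1.847.
Areal scale at 5.6°: h·k = 1.000 × 0.9889 = 0.9889.
Ratio = 1.847/0.9889 ≈ 1.87.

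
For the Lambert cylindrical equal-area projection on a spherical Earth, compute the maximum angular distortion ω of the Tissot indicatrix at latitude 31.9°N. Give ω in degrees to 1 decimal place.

The Lambert cylindrical equal-area projection is the cylindrical equal-area projection with its standard parallel at the equator (φ₀ = 0). A cylindrical equal-area projection with standard parallel φ₀ has meridian scale h = cos φ / cos φ₀ and parallel scale k = cos φ₀ / cos φ (so areas are preserved, h·k = 1).
At 31.9°: h = 0.8490, k = 1.178; principal scales a = 1.178, b = 0.8490.
sin(ω/2) = (a − b)/(a + b) = 0.3289/2.027 = 0.1623, so ω = 2 arcsin(0.1623) ≈ 18.7°.

18.7°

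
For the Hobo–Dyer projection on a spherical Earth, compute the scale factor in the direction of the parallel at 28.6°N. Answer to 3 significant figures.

0.904

The Hobo–Dyer projection is cylindrical equal-area with φ₀ = 37.5°. For cylindrical equal-area with standard parallel φ₀, h = cos φ / cos φ₀ and k = cos φ₀ / cos φ, so h·k = 1.
k = cos 37.5° / cos 28.6° = 0.7934/0.8780 = 0.9036.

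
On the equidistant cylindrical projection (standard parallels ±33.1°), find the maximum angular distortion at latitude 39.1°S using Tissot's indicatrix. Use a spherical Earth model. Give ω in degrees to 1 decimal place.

4.4°

In the equirectangular projection with standard parallel φ₀ = 33.1° (x = Rλ cos φ₀, y = Rφ), meridians are true-scale (h = 1) and the parallel scale is k = cos φ₀ / cos φ.
At 39.1°: h = 1.000, k = 1.079; principal scales a = 1.079, b = 1.000.
sin(ω/2) = (a − b)/(a + b) = 0.07947/2.079 = 0.03822, so ω = 2 arcsin(0.03822) ≈ 4.4°.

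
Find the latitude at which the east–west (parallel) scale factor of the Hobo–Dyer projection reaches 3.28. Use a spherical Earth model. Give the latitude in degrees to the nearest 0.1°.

76.0°

The Hobo–Dyer projection is cylindrical equal-area with φ₀ = 37.5°. Cylindrical equal-area (φ₀ = 37.5°): h = cos φ / cos 37.5° along meridians, k = cos 37.5° / cos φ along parallels; h·k = 1.
k = cos φ₀ / cos φ = 3.28  ⇒  cos φ = cos 37.5° / 3.28 = 0.2419.
φ = arccos(0.2419) ≈ 76.0°.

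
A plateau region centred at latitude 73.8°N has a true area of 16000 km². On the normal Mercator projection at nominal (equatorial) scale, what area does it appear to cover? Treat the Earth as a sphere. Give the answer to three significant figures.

206000 km²

The Mercator projection is conformal; its linear scale factor is the same in every direction and equals sec φ = 1/cos φ.
Areal scale = k² = sec²φ = 1/cos²(73.8°) = 1/0.2790² = 12.85.
Apparent area = 16000 × 12.85 ≈ 206000 km².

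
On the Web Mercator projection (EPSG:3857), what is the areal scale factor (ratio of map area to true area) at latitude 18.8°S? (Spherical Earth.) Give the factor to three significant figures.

Mercator is conformal, so the point scale is isotropic: h = k = sec φ = 1/cos φ.
Areal scale = k² = sec²φ = 1/cos²(18.8°) = 1/0.9466² = 1.116.

1.12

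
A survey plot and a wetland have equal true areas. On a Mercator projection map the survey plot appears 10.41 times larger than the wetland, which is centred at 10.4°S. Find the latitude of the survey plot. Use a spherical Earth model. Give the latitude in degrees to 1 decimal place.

Mercator areal scale is sec²φ, so apparent-area ratio = sec²φ₁ / sec²φ₂ = cos²φ₂ / cos²φ₁.
cos²φ₂ / cos²φ₁ = 10.41  ⇒  cos φ₁ = cos 10.4° / √10.41 = 0.9836/3.226 = 0.3048.
φ₁ = arccos(0.3048) ≈ 72.3°.

72.3°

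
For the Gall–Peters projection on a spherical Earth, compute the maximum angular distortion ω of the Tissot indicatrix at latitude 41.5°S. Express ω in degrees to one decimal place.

Gall–Peters is a cylindrical equal-area projection with standard parallels at ±45°. Cylindrical equal-area (φ₀ = 45°): h = cos φ / cos 45° along meridians, k = cos 45° / cos φ along parallels; h·k = 1.
At 41.5°: h = 1.059, k = 0.9441; principal scales a = 1.059, b = 0.9441.
sin(ω/2) = (a − b)/(a + b) = 0.1151/2.003 = 0.05743, so ω = 2 arcsin(0.05743) ≈ 6.6°.

6.6°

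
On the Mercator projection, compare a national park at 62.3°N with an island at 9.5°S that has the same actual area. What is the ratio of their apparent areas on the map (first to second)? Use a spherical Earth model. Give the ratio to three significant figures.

4.50

Mercator areal scale is sec²φ.
At 62.3°: sec²(62.3°) = 1/0.4648² = 4.628.
At 9.5°: sec²(9.5°) = 1/0.9863² = 1.028.
Ratio = 4.628/1.028 = cos²(9.5°)/cos²(62.3°) ≈ 4.50.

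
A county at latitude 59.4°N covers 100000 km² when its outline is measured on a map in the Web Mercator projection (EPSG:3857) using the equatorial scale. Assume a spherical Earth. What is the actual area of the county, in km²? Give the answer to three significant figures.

Mercator is conformal, so the point scale is isotropic: h = k = sec φ = 1/cos φ.
Areal scale = k² = sec²φ = 1/cos²(59.4°) = 1/0.5090² = 3.859.
True area = apparent / (areal scale) = 100000 / 3.859 ≈ 25900 km².

25900 km²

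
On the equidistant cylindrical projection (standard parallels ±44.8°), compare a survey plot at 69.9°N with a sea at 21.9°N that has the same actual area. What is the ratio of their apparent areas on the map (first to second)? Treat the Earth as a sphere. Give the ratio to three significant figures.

2.70

With standard parallel φ₀ = 44.8°, the equirectangular projection gives x = Rλ cos φ₀, y = Rφ, so h = 1 and k = cos 44.8° / cos φ.
Areal scale at 69.9°: h·k = 1.000 × 2.065 = 2.065.
Areal scale at 21.9°: h·k = 1.000 × 0.7648 = 0.7648.
Ratio = 2.065/0.7648 ≈ 2.70.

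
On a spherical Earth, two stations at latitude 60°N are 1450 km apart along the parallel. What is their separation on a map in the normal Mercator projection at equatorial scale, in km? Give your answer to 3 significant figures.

2900 km

The Mercator projection is conformal; its linear scale factor is the same in every direction and equals sec φ = 1/cos φ.
Along the parallel, k = sec 60° = 1/0.5000 = 2.000.
Map distance = 1450 × 2.000 ≈ 2900 km.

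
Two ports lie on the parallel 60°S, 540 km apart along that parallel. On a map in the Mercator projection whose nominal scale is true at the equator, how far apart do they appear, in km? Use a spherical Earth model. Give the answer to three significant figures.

1080 km

Mercator is conformal, so the point scale is isotropic: h = k = sec φ = 1/cos φ.
Along the parallel, k = sec 60° = 1/0.5000 = 2.000.
Map distance = 540 × 2.000 ≈ 1080 km.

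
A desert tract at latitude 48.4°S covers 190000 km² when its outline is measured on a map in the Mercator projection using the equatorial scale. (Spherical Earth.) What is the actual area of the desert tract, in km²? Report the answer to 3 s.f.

Mercator is conformal, so the point scale is isotropic: h = k = sec φ = 1/cos φ.
Areal scale = k² = sec²φ = 1/cos²(48.4°) = 1/0.6639² = 2.269.
True area = apparent / (areal scale) = 190000 / 2.269 ≈ 83800 km².

83800 km²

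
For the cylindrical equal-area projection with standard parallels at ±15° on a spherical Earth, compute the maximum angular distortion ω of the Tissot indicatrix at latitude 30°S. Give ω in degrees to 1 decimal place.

Cylindrical equal-area (φ₀ = 15°): h = cos φ / cos 15° along meridians, k = cos 15° / cos φ along parallels; h·k = 1.
At 30°: h = 0.8966, k = 1.115; principal scales a = 1.115, b = 0.8966.
sin(ω/2) = (a − b)/(a + b) = 0.2188/2.012 = 0.1087, so ω = 2 arcsin(0.1087) ≈ 12.5°.

12.5°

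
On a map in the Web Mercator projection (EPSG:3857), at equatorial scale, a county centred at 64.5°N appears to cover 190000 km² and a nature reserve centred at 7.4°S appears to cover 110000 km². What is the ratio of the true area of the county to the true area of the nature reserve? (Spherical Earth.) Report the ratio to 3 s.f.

Since Mercator area scale is 1/cos²φ, the true area equals the apparent area multiplied by cos²φ.
True area of county: 190000 × cos²(64.5°) = 190000 × 0.1853 = 35210 km².
True area of nature reserve: 110000 × cos²(7.4°) = 110000 × 0.9834 = 108200 km².
Ratio = 35210 / 108200 ≈ 0.326.

0.326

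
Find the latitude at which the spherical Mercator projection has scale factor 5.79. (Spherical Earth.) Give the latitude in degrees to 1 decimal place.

80.1°

Mercator scale is k = sec φ = 1/cos φ.
1/cos φ = 5.79  ⇒  cos φ = 0.1727  ⇒  φ = arccos(0.1727) ≈ 80.1°.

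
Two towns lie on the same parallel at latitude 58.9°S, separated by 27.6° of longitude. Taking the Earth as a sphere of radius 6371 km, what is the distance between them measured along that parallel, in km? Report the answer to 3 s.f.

1590 km

Arc length along a parallel = R cos φ · Δλ (with Δλ in radians).
= 6371 × cos 58.9° × (27.6° × π/180) = 6371 × 0.5165 × 0.4817 ≈ 1590 km.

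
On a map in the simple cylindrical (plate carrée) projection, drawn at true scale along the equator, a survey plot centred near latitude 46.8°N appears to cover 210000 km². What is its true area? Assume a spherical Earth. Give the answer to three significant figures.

Plate carrée maps x = Rλ, y = Rφ. The meridian scale is h = 1 and the parallel scale is k = 1/cos φ = sec φ.
Areal scale = h·k = 1 × sec φ; at 46.8°, h = 1.000, k = 1.461, so h·k = 1.461.
True area = apparent / (areal scale) = 210000 / 1.461 ≈ 144000 km².

144000 km²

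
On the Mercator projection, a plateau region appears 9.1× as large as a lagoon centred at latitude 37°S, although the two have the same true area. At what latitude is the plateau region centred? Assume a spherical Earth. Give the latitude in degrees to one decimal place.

For equal true areas on Mercator, apparent areas scale as sec²φ, so the ratio is cos²φ₂ / cos²φ₁.
cos²φ₂ / cos²φ₁ = 9.1  ⇒  cos φ₁ = cos 37° / √9.1 = 0.7986/3.017 = 0.2647.
φ₁ = arccos(0.2647) ≈ 74.6°.

74.6°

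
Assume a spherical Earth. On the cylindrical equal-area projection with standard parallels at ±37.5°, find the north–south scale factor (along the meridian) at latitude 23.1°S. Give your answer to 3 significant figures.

Cylindrical equal-area (φ₀ = 37.5°): h = cos φ / cos 37.5° along meridians, k = cos 37.5° / cos φ along parallels; h·k = 1.
h = cos 23.1° / cos 37.5° = 0.9198/0.7934 = 1.159.

1.16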